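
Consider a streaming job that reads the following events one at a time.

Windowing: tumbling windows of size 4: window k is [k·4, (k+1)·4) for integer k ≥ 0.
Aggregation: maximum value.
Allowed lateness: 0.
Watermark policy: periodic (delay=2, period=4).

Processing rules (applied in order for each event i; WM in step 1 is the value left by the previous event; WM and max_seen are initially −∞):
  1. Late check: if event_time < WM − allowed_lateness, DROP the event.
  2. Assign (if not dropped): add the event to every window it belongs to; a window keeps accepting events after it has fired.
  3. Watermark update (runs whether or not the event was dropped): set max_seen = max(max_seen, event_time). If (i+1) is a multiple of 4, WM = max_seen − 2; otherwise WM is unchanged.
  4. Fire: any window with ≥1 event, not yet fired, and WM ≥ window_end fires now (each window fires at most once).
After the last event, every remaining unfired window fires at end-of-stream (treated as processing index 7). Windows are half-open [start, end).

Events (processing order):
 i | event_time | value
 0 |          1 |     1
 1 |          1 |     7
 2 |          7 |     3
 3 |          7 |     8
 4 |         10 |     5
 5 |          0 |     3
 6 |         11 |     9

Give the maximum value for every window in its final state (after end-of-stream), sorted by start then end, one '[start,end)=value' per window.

[0,4)=7 [4,8)=8 [8,12)=9

i=0 t=1 v=1: → [0,4); WM=−∞
i=1 t=1 v=7: → [0,4); WM=−∞
i=2 t=7 v=3: → [4,8); WM=−∞
i=3 t=7 v=8: → [4,8); WM=5; [0,4) fires=7
i=4 t=10 v=5: → [8,12); WM=5
i=5 t=0 v=3: DROP (t<5-0); WM=5
i=6 t=11 v=9: → [8,12); WM=5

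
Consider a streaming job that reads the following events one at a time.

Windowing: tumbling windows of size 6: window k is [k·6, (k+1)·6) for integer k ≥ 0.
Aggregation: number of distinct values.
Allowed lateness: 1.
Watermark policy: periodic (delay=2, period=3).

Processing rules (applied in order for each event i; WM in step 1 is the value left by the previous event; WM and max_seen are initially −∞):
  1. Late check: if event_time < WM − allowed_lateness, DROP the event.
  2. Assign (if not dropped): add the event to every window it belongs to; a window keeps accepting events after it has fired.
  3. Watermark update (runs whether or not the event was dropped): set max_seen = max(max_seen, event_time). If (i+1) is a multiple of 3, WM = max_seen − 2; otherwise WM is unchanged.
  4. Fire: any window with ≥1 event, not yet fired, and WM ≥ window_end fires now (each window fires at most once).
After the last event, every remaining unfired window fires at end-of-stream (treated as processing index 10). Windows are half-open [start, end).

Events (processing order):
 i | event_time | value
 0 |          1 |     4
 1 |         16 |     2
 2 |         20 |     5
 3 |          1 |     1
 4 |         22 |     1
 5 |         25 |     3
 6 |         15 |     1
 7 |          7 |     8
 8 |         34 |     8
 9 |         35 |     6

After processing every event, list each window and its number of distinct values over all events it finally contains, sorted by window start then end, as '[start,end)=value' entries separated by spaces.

i=0 t=1 v=4: → [0,6); WM=−∞
i=1 t=16 v=2: → [12,18); WM=−∞
i=2 t=20 v=5: → [18,24); WM=18; [0,6) fires=1 [12,18) fires=1
i=3 t=1 v=1: DROP (t<18-1); WM=18
i=4 t=22 v=1: → [18,24); WM=18
i=5 t=25 v=3: → [24,30); WM=23
i=6 t=15 v=1: DROP (t<23-1); WM=23
i=7 t=7 v=8: DROP (t<23-1); WM=23
i=8 t=34 v=8: → [30,36); WM=32; [18,24) fires=2 [24,30) fires=1
i=9 t=35 v=6: → [30,36); WM=32

[0,6)=1 [12,18)=1 [18,24)=2 [24,30)=1 [30,36)=2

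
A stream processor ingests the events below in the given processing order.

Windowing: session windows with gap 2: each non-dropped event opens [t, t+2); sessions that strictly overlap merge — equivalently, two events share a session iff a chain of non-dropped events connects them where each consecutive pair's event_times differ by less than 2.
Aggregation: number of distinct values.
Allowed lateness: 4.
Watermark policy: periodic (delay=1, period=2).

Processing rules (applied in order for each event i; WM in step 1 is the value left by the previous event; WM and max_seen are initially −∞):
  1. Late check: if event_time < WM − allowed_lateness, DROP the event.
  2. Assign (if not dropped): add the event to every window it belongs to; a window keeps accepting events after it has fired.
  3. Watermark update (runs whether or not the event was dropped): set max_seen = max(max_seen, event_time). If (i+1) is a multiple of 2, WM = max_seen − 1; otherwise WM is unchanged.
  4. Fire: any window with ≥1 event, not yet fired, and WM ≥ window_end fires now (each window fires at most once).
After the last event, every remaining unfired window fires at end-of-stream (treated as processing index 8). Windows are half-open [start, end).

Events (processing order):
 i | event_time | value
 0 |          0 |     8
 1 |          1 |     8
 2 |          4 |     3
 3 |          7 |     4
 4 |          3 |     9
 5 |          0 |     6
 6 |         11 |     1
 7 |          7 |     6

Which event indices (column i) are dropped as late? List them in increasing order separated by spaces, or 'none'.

5

i=0 t=0 v=8: → [0,2); WM=−∞
i=1 t=1 v=8: → [0,3); WM=0
i=2 t=4 v=3: → [4,6); WM=0
i=3 t=7 v=4: → [7,9); WM=6
i=4 t=3 v=9: → [3,6); WM=6
i=5 t=0 v=6: DROP (t<6-4); WM=6
i=6 t=11 v=1: → [11,13); WM=6
i=7 t=7 v=6: → [7,9); WM=10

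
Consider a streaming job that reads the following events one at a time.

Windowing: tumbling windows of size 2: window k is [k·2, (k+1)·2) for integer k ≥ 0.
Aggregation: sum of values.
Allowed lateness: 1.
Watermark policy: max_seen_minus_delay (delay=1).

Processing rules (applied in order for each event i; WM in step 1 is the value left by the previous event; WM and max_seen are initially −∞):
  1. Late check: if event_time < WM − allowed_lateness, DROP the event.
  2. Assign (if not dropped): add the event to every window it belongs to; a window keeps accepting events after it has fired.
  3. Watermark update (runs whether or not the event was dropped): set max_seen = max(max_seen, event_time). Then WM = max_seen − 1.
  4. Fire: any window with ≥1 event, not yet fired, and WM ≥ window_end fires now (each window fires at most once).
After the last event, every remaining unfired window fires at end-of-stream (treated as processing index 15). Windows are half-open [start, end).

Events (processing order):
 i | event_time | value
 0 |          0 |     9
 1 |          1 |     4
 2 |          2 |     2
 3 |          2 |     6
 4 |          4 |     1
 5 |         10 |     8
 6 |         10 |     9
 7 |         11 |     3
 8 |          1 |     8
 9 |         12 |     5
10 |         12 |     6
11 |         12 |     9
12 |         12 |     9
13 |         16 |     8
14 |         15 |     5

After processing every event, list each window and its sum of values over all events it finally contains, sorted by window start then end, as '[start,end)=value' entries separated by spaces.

i=0 t=0 v=9: → [0,2); WM=-1
i=1 t=1 v=4: → [0,2); WM=0
i=2 t=2 v=2: → [2,4); WM=1
i=3 t=2 v=6: → [2,4); WM=1
i=4 t=4 v=1: → [4,6); WM=3; [0,2) fires=13
i=5 t=10 v=8: → [10,12); WM=9; [2,4) fires=8 [4,6) fires=1
i=6 t=10 v=9: → [10,12); WM=9
i=7 t=11 v=3: → [10,12); WM=10
i=8 t=1 v=8: DROP (t<10-1); WM=10
i=9 t=12 v=5: → [12,14); WM=11
i=10 t=12 v=6: → [12,14); WM=11
i=11 t=12 v=9: → [12,14); WM=11
i=12 t=12 v=9: → [12,14); WM=11
i=13 t=16 v=8: → [16,18); WM=15; [10,12) fires=20 [12,14) fires=29
i=14 t=15 v=5: → [14,16); WM=15

[0,2)=13 [2,4)=8 [4,6)=1 [10,12)=20 [12,14)=29 [14,16)=5 [16,18)=8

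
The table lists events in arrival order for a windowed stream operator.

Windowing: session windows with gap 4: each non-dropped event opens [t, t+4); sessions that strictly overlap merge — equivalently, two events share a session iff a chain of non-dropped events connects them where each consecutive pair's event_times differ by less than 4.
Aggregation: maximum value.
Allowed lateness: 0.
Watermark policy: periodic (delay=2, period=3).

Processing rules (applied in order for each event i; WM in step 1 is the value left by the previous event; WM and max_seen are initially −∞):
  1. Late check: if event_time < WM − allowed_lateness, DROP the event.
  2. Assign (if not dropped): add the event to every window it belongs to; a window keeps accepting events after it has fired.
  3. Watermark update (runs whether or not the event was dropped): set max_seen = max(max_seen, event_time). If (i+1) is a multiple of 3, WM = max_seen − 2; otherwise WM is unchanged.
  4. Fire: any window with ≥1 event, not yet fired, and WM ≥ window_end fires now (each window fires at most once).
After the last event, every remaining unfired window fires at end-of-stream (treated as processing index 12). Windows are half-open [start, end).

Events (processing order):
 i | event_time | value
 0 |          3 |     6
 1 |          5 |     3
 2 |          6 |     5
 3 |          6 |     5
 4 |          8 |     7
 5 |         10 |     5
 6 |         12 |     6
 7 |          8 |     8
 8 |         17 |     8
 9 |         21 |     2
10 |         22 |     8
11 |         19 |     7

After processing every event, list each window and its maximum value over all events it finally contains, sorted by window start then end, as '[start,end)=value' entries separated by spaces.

[3,16)=8 [17,26)=8

i=0 t=3 v=6: → [3,7); WM=−∞
i=1 t=5 v=3: → [3,9); WM=−∞
i=2 t=6 v=5: → [3,10); WM=4
i=3 t=6 v=5: → [3,10); WM=4
i=4 t=8 v=7: → [3,12); WM=4
i=5 t=10 v=5: → [3,14); WM=8
i=6 t=12 v=6: → [3,16); WM=8
i=7 t=8 v=8: → [3,16); WM=8
i=8 t=17 v=8: → [17,21); WM=15
i=9 t=21 v=2: → [21,25); WM=15
i=10 t=22 v=8: → [21,26); WM=15
i=11 t=19 v=7: → [17,26); WM=20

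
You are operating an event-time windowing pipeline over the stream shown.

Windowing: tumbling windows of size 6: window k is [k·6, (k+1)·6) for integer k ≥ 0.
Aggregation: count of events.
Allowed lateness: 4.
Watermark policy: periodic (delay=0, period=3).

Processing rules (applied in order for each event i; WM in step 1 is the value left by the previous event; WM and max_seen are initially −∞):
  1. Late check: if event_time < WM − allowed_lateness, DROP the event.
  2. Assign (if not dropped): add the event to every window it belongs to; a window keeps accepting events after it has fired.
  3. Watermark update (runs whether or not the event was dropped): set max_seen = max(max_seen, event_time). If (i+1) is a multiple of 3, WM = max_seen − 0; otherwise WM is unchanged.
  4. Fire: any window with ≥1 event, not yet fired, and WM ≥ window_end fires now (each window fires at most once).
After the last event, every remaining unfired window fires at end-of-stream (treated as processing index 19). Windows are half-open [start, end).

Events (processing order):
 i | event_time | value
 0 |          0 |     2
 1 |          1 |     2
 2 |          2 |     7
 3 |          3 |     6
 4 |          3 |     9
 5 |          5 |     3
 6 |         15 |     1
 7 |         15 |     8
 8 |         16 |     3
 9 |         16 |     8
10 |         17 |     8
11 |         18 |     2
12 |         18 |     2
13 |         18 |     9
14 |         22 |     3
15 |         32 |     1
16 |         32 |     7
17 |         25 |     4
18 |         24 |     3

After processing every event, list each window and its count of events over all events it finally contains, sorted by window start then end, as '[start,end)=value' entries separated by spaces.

i=0 t=0 v=2: → [0,6); WM=−∞
i=1 t=1 v=2: → [0,6); WM=−∞
i=2 t=2 v=7: → [0,6); WM=2
i=3 t=3 v=6: → [0,6); WM=2
i=4 t=3 v=9: → [0,6); WM=2
i=5 t=5 v=3: → [0,6); WM=5
i=6 t=15 v=1: → [12,18); WM=5
i=7 t=15 v=8: → [12,18); WM=5
i=8 t=16 v=3: → [12,18); WM=16; [0,6) fires=6
i=9 t=16 v=8: → [12,18); WM=16
i=10 t=17 v=8: → [12,18); WM=16
i=11 t=18 v=2: → [18,24); WM=18; [12,18) fires=5
i=12 t=18 v=2: → [18,24); WM=18
i=13 t=18 v=9: → [18,24); WM=18
i=14 t=22 v=3: → [18,24); WM=22
i=15 t=32 v=1: → [30,36); WM=22
i=16 t=32 v=7: → [30,36); WM=22
i=17 t=25 v=4: → [24,30); WM=32; [18,24) fires=4 [24,30) fires=1
i=18 t=24 v=3: DROP (t<32-4); WM=32

[0,6)=6 [12,18)=5 [18,24)=4 [24,30)=1 [30,36)=2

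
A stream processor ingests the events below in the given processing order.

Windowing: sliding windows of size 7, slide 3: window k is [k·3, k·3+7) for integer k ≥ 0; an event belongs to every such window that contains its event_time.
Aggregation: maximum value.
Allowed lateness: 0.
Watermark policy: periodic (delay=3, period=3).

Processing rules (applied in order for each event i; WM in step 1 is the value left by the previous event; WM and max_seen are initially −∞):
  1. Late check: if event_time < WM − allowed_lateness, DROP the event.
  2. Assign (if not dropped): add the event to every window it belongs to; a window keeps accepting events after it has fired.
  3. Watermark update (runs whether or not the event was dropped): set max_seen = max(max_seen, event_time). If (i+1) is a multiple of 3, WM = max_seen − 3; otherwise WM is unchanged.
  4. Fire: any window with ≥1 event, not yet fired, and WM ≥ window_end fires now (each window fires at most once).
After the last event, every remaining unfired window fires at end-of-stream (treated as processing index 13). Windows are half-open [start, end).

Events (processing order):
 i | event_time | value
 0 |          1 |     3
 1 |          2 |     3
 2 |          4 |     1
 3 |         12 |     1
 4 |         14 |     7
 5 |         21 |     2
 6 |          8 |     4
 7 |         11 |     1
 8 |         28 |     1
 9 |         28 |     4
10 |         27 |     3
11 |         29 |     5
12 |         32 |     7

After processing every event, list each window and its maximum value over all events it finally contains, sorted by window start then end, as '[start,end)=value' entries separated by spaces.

[0,7)=3 [3,10)=1 [6,13)=1 [9,16)=7 [12,19)=7 [15,22)=2 [18,25)=2 [21,28)=3 [24,31)=5 [27,34)=7 [30,37)=7

i=0 t=1 v=3: → [0,7); WM=−∞
i=1 t=2 v=3: → [0,7); WM=−∞
i=2 t=4 v=1: → [3,10),[0,7); WM=1
i=3 t=12 v=1: → [12,19),[9,16),[6,13); WM=1
i=4 t=14 v=7: → [12,19),[9,16); WM=1
i=5 t=21 v=2: → [21,28),[18,25),[15,22); WM=18; [0,7) fires=3 [3,10) fires=1 [6,13) fires=1 [9,16) fires=7
i=6 t=8 v=4: DROP (t<18-0); WM=18
i=7 t=11 v=1: DROP (t<18-0); WM=18
i=8 t=28 v=1: → [27,34),[24,31); WM=25; [12,19) fires=7 [15,22) fires=2 [18,25) fires=2
i=9 t=28 v=4: → [27,34),[24,31); WM=25
i=10 t=27 v=3: → [27,34),[24,31),[21,28); WM=25
i=11 t=29 v=5: → [27,34),[24,31); WM=26
i=12 t=32 v=7: → [30,37),[27,34); WM=26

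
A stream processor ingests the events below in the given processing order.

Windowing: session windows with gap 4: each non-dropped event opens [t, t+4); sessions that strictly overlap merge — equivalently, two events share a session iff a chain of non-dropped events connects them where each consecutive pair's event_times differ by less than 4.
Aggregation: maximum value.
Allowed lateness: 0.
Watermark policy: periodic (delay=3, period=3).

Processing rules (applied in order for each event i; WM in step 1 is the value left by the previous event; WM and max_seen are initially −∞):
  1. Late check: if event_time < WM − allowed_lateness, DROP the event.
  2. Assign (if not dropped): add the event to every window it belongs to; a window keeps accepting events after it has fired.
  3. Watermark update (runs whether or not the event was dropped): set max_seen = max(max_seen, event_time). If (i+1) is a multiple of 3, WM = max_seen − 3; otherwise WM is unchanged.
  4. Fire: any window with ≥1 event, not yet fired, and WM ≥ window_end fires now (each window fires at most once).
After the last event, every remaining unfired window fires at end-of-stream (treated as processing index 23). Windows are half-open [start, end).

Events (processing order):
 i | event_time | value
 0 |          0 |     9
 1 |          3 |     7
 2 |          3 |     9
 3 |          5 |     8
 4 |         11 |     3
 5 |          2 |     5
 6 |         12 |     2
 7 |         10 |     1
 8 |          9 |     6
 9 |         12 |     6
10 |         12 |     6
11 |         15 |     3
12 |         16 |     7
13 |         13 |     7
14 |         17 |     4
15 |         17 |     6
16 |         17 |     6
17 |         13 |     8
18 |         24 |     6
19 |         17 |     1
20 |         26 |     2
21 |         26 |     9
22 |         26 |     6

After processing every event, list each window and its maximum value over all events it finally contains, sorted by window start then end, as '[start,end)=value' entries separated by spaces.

[0,9)=9 [9,21)=7 [24,30)=9

i=0 t=0 v=9: → [0,4); WM=−∞
i=1 t=3 v=7: → [0,7); WM=−∞
i=2 t=3 v=9: → [0,7); WM=0
i=3 t=5 v=8: → [0,9); WM=0
i=4 t=11 v=3: → [11,15); WM=0
i=5 t=2 v=5: → [0,9); WM=8
i=6 t=12 v=2: → [11,16); WM=8
i=7 t=10 v=1: → [10,16); WM=8
i=8 t=9 v=6: → [9,16); WM=9
i=9 t=12 v=6: → [9,16); WM=9
i=10 t=12 v=6: → [9,16); WM=9
i=11 t=15 v=3: → [9,19); WM=12
i=12 t=16 v=7: → [9,20); WM=12
i=13 t=13 v=7: → [9,20); WM=12
i=14 t=17 v=4: → [9,21); WM=14
i=15 t=17 v=6: → [9,21); WM=14
i=16 t=17 v=6: → [9,21); WM=14
i=17 t=13 v=8: DROP (t<14-0); WM=14
i=18 t=24 v=6: → [24,28); WM=14
i=19 t=17 v=1: → [9,21); WM=14
i=20 t=26 v=2: → [24,30); WM=23
i=21 t=26 v=9: → [24,30); WM=23
i=22 t=26 v=6: → [24,30); WM=23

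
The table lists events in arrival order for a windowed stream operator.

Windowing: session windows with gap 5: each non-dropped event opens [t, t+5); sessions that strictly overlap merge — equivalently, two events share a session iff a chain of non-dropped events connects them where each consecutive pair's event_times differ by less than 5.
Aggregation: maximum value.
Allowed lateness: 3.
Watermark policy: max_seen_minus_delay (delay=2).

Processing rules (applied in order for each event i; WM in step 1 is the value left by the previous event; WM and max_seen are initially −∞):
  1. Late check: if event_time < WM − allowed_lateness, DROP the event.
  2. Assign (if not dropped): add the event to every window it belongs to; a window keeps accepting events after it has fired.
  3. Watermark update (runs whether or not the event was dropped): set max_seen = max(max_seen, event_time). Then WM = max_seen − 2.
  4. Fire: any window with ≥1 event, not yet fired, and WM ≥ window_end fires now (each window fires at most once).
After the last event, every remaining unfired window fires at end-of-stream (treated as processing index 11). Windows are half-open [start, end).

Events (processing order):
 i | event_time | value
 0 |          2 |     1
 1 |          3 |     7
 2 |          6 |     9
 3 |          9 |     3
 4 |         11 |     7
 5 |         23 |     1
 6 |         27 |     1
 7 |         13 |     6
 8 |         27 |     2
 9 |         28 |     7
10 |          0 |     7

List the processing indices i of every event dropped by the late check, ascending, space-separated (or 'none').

i=0 t=2 v=1: → [2,7); WM=0
i=1 t=3 v=7: → [2,8); WM=1
i=2 t=6 v=9: → [2,11); WM=4
i=3 t=9 v=3: → [2,14); WM=7
i=4 t=11 v=7: → [2,16); WM=9
i=5 t=23 v=1: → [23,28); WM=21
i=6 t=27 v=1: → [23,32); WM=25
i=7 t=13 v=6: DROP (t<25-3); WM=25
i=8 t=27 v=2: → [23,32); WM=25
i=9 t=28 v=7: → [23,33); WM=26
i=10 t=0 v=7: DROP (t<26-3); WM=26

7 10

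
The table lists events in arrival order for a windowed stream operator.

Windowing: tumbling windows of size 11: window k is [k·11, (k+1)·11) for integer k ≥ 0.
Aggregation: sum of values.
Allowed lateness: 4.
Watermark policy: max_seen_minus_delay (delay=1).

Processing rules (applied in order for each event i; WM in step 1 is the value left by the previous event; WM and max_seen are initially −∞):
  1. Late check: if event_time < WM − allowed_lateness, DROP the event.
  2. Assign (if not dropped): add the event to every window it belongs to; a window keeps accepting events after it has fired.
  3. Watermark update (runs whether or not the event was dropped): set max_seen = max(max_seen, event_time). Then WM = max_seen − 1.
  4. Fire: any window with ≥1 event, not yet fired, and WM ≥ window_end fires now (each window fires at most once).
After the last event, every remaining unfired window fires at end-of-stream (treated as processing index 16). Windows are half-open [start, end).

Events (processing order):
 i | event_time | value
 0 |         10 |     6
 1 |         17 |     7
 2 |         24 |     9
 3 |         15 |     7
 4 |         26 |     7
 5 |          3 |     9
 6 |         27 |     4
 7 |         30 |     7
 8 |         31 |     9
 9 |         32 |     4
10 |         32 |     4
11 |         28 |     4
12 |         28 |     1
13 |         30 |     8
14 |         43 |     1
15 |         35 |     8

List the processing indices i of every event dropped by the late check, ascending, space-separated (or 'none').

i=0 t=10 v=6: → [0,11); WM=9
i=1 t=17 v=7: → [11,22); WM=16; [0,11) fires=6
i=2 t=24 v=9: → [22,33); WM=23; [11,22) fires=7
i=3 t=15 v=7: DROP (t<23-4); WM=23
i=4 t=26 v=7: → [22,33); WM=25
i=5 t=3 v=9: DROP (t<25-4); WM=25
i=6 t=27 v=4: → [22,33); WM=26
i=7 t=30 v=7: → [22,33); WM=29
i=8 t=31 v=9: → [22,33); WM=30
i=9 t=32 v=4: → [22,33); WM=31
i=10 t=32 v=4: → [22,33); WM=31
i=11 t=28 v=4: → [22,33); WM=31
i=12 t=28 v=1: → [22,33); WM=31
i=13 t=30 v=8: → [22,33); WM=31
i=14 t=43 v=1: → [33,44); WM=42; [22,33) fires=57
i=15 t=35 v=8: DROP (t<42-4); WM=42

3 5 15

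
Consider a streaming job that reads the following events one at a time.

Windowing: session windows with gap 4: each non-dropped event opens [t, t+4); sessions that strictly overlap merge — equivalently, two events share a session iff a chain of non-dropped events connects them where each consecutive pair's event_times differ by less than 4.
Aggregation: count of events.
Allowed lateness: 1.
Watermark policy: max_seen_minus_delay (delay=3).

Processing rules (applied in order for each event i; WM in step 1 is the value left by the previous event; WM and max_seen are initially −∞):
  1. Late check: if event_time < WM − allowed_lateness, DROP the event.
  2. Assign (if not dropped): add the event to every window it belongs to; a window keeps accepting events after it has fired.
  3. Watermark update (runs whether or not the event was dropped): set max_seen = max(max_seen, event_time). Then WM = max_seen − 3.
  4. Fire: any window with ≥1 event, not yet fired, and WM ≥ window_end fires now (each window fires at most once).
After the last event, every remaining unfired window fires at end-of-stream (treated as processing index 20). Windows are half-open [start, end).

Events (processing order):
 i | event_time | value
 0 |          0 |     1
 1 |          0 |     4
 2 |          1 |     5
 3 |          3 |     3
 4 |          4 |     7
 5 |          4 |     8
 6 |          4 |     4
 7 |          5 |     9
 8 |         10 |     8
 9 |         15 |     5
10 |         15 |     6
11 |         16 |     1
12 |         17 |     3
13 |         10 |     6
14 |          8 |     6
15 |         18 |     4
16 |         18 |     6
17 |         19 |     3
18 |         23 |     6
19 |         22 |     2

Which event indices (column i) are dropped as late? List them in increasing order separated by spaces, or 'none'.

i=0 t=0 v=1: → [0,4); WM=-3
i=1 t=0 v=4: → [0,4); WM=-3
i=2 t=1 v=5: → [0,5); WM=-2
i=3 t=3 v=3: → [0,7); WM=0
i=4 t=4 v=7: → [0,8); WM=1
i=5 t=4 v=8: → [0,8); WM=1
i=6 t=4 v=4: → [0,8); WM=1
i=7 t=5 v=9: → [0,9); WM=2
i=8 t=10 v=8: → [10,14); WM=7
i=9 t=15 v=5: → [15,19); WM=12
i=10 t=15 v=6: → [15,19); WM=12
i=11 t=16 v=1: → [15,20); WM=13
i=12 t=17 v=3: → [15,21); WM=14
i=13 t=10 v=6: DROP (t<14-1); WM=14
i=14 t=8 v=6: DROP (t<14-1); WM=14
i=15 t=18 v=4: → [15,22); WM=15
i=16 t=18 v=6: → [15,22); WM=15
i=17 t=19 v=3: → [15,23); WM=16
i=18 t=23 v=6: → [23,27); WM=20
i=19 t=22 v=2: → [15,27); WM=20

13 14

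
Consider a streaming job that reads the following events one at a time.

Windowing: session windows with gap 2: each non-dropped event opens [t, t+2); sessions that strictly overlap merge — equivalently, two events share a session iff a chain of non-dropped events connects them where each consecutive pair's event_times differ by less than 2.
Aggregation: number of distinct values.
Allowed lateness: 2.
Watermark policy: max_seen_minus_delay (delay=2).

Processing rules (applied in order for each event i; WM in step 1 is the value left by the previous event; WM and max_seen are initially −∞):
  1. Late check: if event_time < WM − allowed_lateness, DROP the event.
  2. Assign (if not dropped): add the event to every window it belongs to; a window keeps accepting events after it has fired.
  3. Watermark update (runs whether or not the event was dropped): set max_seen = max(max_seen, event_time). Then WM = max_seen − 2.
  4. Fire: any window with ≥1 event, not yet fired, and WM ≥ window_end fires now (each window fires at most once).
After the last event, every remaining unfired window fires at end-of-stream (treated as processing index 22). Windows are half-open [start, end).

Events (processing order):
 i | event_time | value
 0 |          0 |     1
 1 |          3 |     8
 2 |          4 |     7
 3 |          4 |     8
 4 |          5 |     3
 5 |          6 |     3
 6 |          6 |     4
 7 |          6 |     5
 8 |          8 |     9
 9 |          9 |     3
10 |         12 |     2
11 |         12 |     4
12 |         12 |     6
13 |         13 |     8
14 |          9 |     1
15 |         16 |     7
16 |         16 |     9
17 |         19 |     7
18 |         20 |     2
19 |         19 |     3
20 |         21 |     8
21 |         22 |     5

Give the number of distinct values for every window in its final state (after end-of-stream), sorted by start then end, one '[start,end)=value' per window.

[0,2)=1 [3,8)=5 [8,11)=3 [12,15)=4 [16,18)=2 [19,24)=5

i=0 t=0 v=1: → [0,2); WM=-2
i=1 t=3 v=8: → [3,5); WM=1
i=2 t=4 v=7: → [3,6); WM=2
i=3 t=4 v=8: → [3,6); WM=2
i=4 t=5 v=3: → [3,7); WM=3
i=5 t=6 v=3: → [3,8); WM=4
i=6 t=6 v=4: → [3,8); WM=4
i=7 t=6 v=5: → [3,8); WM=4
i=8 t=8 v=9: → [8,10); WM=6
i=9 t=9 v=3: → [8,11); WM=7
i=10 t=12 v=2: → [12,14); WM=10
i=11 t=12 v=4: → [12,14); WM=10
i=12 t=12 v=6: → [12,14); WM=10
i=13 t=13 v=8: → [12,15); WM=11
i=14 t=9 v=1: → [8,11); WM=11
i=15 t=16 v=7: → [16,18); WM=14
i=16 t=16 v=9: → [16,18); WM=14
i=17 t=19 v=7: → [19,21); WM=17
i=18 t=20 v=2: → [19,22); WM=18
i=19 t=19 v=3: → [19,22); WM=18
i=20 t=21 v=8: → [19,23); WM=19
i=21 t=22 v=5: → [19,24); WM=20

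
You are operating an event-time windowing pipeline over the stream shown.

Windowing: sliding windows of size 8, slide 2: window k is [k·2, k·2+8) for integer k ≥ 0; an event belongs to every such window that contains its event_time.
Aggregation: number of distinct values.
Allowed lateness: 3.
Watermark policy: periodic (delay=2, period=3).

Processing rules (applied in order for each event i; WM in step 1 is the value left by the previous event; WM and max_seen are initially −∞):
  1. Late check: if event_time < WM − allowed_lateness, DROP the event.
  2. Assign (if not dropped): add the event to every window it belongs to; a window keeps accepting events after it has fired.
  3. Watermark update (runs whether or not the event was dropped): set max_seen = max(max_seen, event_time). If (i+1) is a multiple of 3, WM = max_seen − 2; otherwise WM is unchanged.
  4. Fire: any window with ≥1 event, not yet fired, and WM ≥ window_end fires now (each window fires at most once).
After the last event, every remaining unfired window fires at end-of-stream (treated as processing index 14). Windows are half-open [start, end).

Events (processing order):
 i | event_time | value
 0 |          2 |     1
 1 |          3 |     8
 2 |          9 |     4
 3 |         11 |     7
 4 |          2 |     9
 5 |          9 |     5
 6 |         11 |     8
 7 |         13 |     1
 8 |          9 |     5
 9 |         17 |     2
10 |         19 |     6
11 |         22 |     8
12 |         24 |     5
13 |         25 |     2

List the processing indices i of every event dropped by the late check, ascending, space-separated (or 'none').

i=0 t=2 v=1: → [2,10),[0,8); WM=−∞
i=1 t=3 v=8: → [2,10),[0,8); WM=−∞
i=2 t=9 v=4: → [8,16),[6,14),[4,12),[2,10); WM=7
i=3 t=11 v=7: → [10,18),[8,16),[6,14),[4,12); WM=7
i=4 t=2 v=9: DROP (t<7-3); WM=7
i=5 t=9 v=5: → [8,16),[6,14),[4,12),[2,10); WM=9; [0,8) fires=2
i=6 t=11 v=8: → [10,18),[8,16),[6,14),[4,12); WM=9
i=7 t=13 v=1: → [12,20),[10,18),[8,16),[6,14); WM=9
i=8 t=9 v=5: → [8,16),[6,14),[4,12),[2,10); WM=11; [2,10) fires=4
i=9 t=17 v=2: → [16,24),[14,22),[12,20),[10,18); WM=11
i=10 t=19 v=6: → [18,26),[16,24),[14,22),[12,20); WM=11
i=11 t=22 v=8: → [22,30),[20,28),[18,26),[16,24); WM=20; [4,12) fires=4 [6,14) fires=5 [8,16) fires=5 [10,18) fires=4 [12,20) fires=3
i=12 t=24 v=5: → [24,32),[22,30),[20,28),[18,26); WM=20
i=13 t=25 v=2: → [24,32),[22,30),[20,28),[18,26); WM=20

4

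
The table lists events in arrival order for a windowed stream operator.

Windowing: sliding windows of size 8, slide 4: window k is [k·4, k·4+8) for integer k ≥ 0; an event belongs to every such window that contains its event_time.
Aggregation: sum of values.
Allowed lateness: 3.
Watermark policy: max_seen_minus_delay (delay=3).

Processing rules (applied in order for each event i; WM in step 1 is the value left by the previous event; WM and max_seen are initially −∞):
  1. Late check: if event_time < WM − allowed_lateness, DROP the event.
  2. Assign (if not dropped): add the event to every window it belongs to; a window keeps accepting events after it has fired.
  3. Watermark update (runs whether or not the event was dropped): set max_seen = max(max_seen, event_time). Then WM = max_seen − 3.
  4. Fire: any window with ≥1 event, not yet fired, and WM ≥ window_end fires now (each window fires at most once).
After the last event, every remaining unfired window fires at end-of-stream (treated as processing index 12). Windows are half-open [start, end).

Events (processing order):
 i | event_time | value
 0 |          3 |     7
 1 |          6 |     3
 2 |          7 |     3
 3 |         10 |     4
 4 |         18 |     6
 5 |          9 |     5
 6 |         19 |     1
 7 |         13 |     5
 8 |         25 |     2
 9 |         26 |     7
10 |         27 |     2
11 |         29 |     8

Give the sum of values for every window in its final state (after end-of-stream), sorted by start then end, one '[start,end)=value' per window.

i=0 t=3 v=7: → [0,8); WM=0
i=1 t=6 v=3: → [4,12),[0,8); WM=3
i=2 t=7 v=3: → [4,12),[0,8); WM=4
i=3 t=10 v=4: → [8,16),[4,12); WM=7
i=4 t=18 v=6: → [16,24),[12,20); WM=15; [0,8) fires=13 [4,12) fires=10
i=5 t=9 v=5: DROP (t<15-3); WM=15
i=6 t=19 v=1: → [16,24),[12,20); WM=16; [8,16) fires=4
i=7 t=13 v=5: → [12,20),[8,16); WM=16
i=8 t=25 v=2: → [24,32),[20,28); WM=22; [12,20) fires=12
i=9 t=26 v=7: → [24,32),[20,28); WM=23
i=10 t=27 v=2: → [24,32),[20,28); WM=24; [16,24) fires=7
i=11 t=29 v=8: → [28,36),[24,32); WM=26

[0,8)=13 [4,12)=10 [8,16)=9 [12,20)=12 [16,24)=7 [20,28)=11 [24,32)=19 [28,36)=8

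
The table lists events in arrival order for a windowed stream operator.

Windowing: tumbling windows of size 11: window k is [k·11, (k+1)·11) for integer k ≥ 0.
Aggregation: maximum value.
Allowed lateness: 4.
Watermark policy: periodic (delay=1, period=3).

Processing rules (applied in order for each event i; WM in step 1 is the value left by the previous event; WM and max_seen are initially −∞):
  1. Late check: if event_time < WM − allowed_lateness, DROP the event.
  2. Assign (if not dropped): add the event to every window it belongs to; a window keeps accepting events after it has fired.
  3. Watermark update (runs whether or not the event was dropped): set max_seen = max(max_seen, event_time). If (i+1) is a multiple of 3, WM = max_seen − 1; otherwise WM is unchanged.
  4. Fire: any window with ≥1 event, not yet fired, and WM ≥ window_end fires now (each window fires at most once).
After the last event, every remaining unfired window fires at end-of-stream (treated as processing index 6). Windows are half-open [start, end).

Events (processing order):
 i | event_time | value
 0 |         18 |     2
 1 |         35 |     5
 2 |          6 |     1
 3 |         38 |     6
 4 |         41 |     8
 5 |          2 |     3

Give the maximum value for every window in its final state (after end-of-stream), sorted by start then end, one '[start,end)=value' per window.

[0,11)=1 [11,22)=2 [33,44)=8

i=0 t=18 v=2: → [11,22); WM=−∞
i=1 t=35 v=5: → [33,44); WM=−∞
i=2 t=6 v=1: → [0,11); WM=34; [0,11) fires=1 [11,22) fires=2
i=3 t=38 v=6: → [33,44); WM=34
i=4 t=41 v=8: → [33,44); WM=34
i=5 t=2 v=3: DROP (t<34-4); WM=40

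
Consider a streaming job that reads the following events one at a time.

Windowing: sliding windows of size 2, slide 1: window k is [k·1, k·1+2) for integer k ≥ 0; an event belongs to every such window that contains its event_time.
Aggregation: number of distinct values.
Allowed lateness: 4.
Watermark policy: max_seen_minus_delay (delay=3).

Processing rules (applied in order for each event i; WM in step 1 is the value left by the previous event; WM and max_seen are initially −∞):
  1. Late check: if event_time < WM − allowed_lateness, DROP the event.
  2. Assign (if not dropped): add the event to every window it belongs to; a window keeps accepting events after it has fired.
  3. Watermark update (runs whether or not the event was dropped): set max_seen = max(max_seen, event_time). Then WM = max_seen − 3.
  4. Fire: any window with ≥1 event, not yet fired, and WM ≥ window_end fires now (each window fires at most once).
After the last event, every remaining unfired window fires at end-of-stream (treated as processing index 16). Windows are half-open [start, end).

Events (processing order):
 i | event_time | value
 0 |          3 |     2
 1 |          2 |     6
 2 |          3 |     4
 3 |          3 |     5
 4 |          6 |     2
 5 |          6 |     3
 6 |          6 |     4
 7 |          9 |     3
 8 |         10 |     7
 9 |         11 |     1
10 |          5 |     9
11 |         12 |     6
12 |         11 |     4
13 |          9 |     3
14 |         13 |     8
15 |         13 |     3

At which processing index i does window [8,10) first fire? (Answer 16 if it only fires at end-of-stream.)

i=0 t=3 v=2: → [3,5),[2,4); WM=0
i=1 t=2 v=6: → [2,4),[1,3); WM=0
i=2 t=3 v=4: → [3,5),[2,4); WM=0
i=3 t=3 v=5: → [3,5),[2,4); WM=0
i=4 t=6 v=2: → [6,8),[5,7); WM=3; [1,3) fires=1
i=5 t=6 v=3: → [6,8),[5,7); WM=3
i=6 t=6 v=4: → [6,8),[5,7); WM=3
i=7 t=9 v=3: → [9,11),[8,10); WM=6; [2,4) fires=4 [3,5) fires=3
i=8 t=10 v=7: → [10,12),[9,11); WM=7; [5,7) fires=3
i=9 t=11 v=1: → [11,13),[10,12); WM=8; [6,8) fires=3
i=10 t=5 v=9: → [5,7),[4,6); WM=8; [4,6) fires=1
i=11 t=12 v=6: → [12,14),[11,13); WM=9
i=12 t=11 v=4: → [11,13),[10,12); WM=9
i=13 t=9 v=3: → [9,11),[8,10); WM=9
i=14 t=13 v=8: → [13,15),[12,14); WM=10; [8,10) fires=1
i=15 t=13 v=3: → [13,15),[12,14); WM=10

14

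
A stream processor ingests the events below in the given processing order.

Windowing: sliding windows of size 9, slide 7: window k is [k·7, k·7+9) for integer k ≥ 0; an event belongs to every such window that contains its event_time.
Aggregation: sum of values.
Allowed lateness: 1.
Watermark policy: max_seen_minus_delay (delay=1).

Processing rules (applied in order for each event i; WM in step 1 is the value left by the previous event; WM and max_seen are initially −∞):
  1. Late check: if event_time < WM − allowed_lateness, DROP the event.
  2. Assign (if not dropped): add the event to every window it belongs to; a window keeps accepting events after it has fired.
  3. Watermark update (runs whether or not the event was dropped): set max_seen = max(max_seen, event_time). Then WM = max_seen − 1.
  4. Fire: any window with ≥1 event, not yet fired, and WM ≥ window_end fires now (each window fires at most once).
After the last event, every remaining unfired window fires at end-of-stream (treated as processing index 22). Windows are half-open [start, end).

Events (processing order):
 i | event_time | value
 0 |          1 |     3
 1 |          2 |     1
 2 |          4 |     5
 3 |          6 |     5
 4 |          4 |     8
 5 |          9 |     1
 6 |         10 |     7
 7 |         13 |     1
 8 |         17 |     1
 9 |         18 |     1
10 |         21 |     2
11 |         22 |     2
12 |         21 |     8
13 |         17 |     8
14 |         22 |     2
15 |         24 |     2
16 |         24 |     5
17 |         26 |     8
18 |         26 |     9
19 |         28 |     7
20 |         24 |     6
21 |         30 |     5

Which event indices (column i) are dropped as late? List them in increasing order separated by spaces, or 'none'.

13 20

i=0 t=1 v=3: → [0,9); WM=0
i=1 t=2 v=1: → [0,9); WM=1
i=2 t=4 v=5: → [0,9); WM=3
i=3 t=6 v=5: → [0,9); WM=5
i=4 t=4 v=8: → [0,9); WM=5
i=5 t=9 v=1: → [7,16); WM=8
i=6 t=10 v=7: → [7,16); WM=9; [0,9) fires=22
i=7 t=13 v=1: → [7,16); WM=12
i=8 t=17 v=1: → [14,23); WM=16; [7,16) fires=9
i=9 t=18 v=1: → [14,23); WM=17
i=10 t=21 v=2: → [21,30),[14,23); WM=20
i=11 t=22 v=2: → [21,30),[14,23); WM=21
i=12 t=21 v=8: → [21,30),[14,23); WM=21
i=13 t=17 v=8: DROP (t<21-1); WM=21
i=14 t=22 v=2: → [21,30),[14,23); WM=21
i=15 t=24 v=2: → [21,30); WM=23; [14,23) fires=16
i=16 t=24 v=5: → [21,30); WM=23
i=17 t=26 v=8: → [21,30); WM=25
i=18 t=26 v=9: → [21,30); WM=25
i=19 t=28 v=7: → [28,37),[21,30); WM=27
i=20 t=24 v=6: DROP (t<27-1); WM=27
i=21 t=30 v=5: → [28,37); WM=29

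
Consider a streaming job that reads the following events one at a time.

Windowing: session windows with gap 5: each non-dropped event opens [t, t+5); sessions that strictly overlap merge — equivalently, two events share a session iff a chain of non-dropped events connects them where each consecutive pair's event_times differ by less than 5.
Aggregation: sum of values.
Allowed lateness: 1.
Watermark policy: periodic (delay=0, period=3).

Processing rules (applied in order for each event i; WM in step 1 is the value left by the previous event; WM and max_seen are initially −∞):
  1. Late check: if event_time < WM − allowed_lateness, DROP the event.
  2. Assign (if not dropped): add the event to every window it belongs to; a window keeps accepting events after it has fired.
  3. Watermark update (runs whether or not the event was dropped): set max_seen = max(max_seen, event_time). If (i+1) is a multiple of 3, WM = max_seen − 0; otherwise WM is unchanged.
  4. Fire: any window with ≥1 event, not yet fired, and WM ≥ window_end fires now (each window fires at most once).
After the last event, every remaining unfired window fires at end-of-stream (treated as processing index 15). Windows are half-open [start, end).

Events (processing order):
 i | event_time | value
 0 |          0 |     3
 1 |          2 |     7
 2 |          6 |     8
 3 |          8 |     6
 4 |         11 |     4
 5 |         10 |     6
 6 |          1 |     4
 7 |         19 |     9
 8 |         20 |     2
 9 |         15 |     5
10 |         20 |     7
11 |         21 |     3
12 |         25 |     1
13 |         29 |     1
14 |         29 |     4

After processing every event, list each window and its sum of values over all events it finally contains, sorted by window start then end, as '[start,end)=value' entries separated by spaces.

i=0 t=0 v=3: → [0,5); WM=−∞
i=1 t=2 v=7: → [0,7); WM=−∞
i=2 t=6 v=8: → [0,11); WM=6
i=3 t=8 v=6: → [0,13); WM=6
i=4 t=11 v=4: → [0,16); WM=6
i=5 t=10 v=6: → [0,16); WM=11
i=6 t=1 v=4: DROP (t<11-1); WM=11
i=7 t=19 v=9: → [19,24); WM=11
i=8 t=20 v=2: → [19,25); WM=20
i=9 t=15 v=5: DROP (t<20-1); WM=20
i=10 t=20 v=7: → [19,25); WM=20
i=11 t=21 v=3: → [19,26); WM=21
i=12 t=25 v=1: → [19,30); WM=21
i=13 t=29 v=1: → [19,34); WM=21
i=14 t=29 v=4: → [19,34); WM=29

[0,16)=34 [19,34)=27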